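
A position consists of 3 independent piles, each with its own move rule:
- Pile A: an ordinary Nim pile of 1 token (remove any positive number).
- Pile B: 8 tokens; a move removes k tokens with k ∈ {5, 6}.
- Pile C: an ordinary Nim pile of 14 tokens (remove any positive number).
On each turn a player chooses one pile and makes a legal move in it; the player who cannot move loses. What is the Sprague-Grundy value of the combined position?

Pile A is a plain Nim pile of size 1, so its Grundy value is 1.
Build the Grundy sequence for pile B with g(k) = mex{g(k−s) : s ∈ {5, 6}, s ≤ k}:
k:     0  1  2  3  4  5  6  7  8
g(k):  0  0  0  0  0  1  1  1  1
So g(8) = 1.
Pile C is a plain Nim pile of size 14, so its Grundy value is 14.
The value of a disjunctive sum is the nim-sum of the parts.
Combined value = 1 ⊕ 1 ⊕ 14 = 14.

14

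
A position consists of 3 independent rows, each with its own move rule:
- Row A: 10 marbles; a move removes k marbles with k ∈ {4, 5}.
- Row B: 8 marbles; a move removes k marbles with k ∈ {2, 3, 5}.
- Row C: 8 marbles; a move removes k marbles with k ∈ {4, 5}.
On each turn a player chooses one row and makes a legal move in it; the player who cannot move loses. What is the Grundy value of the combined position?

2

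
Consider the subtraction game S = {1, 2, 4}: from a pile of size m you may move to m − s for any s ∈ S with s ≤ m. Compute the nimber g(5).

2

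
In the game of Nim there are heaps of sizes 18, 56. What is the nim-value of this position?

42

Bitwise XOR of the heap sizes:
  010010  (18)
  111000  (56)
  ------
  101010  (42)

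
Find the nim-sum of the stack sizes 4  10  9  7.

0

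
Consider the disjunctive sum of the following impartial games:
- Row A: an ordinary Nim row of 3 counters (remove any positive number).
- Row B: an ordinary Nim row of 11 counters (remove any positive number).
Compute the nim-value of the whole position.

8

Row A is a plain Nim row of size 3, so its Grundy value is 3.
Row B is a plain Nim row of size 11, so its Grundy value is 11.
By the Sprague-Grundy theorem, the Grundy value of a sum of independent games is the XOR of the component values.
Combined value = 3 ⊕ 11 = 8.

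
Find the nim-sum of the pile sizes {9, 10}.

3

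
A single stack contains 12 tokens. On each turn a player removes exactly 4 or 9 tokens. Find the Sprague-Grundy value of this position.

Compute g(0), g(1), … for moves {4, 9}:
g(0) = mex{} = 0
g(1) = mex{} = 0
g(2) = mex{} = 0
g(3) = mex{} = 0
g(4) = mex{0} = 1
g(5) = mex{0} = 1
g(6) = mex{0} = 1
g(7) = mex{0} = 1
g(8) = mex{1} = 0
g(9) = mex{0,1} = 2
g(10) = mex{0,1} = 2
g(11) = mex{0,1} = 2
g(12) = mex{0} = 1
So g(12) = 1.

1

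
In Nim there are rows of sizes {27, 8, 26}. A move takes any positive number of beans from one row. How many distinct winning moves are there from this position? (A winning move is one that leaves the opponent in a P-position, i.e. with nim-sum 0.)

3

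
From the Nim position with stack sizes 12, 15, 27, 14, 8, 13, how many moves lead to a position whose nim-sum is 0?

Nim-sum: 12 ⊕ 15 ⊕ 27 ⊕ 14 ⊕ 8 ⊕ 13 = 19.
The overall nim-sum is X = 19. A stack of size p has a winning move iff p XOR X < p (reduce it to p XOR X).
  12: 12 XOR 19 = 31 ≥ 12 — no move.
  15: 15 XOR 19 = 28 ≥ 15 — no move.
  27: 27 XOR 19 = 8 < 27 — winning move (to 8).
  14: 14 XOR 19 = 29 ≥ 14 — no move.
  8: 8 XOR 19 = 27 ≥ 8 — no move.
  13: 13 XOR 19 = 30 ≥ 13 — no move.
That gives 1 winning move.

1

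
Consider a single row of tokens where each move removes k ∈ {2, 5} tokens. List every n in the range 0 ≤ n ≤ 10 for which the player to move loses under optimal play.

0, 1, 4, 7, 8

Compute g(0), g(1), … for moves {2, 5}:
g(0) = mex{} = 0
g(1) = mex{} = 0
g(2) = mex{0} = 1
g(3) = mex{0} = 1
g(4) = mex{1} = 0
g(5) = mex{0,1} = 2
g(6) = mex{0} = 1
g(7) = mex{1,2} = 0
g(8) = mex{1} = 0
g(9) = mex{0} = 1
g(10) = mex{0,2} = 1
The P-positions (g = 0) in 0..10 are 0, 1, 4, 7, 8.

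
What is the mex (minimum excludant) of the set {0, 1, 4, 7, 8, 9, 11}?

2

The values 0, 1 are all present; 2 is the first non-negative integer missing from the set.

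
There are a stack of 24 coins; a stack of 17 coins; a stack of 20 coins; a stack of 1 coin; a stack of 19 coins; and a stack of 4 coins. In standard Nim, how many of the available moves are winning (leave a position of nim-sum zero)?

Nim-sum: 24 XOR 17 XOR 20 XOR 1 XOR 19 XOR 4 = 11.
The overall nim-sum is X = 11. A stack of size p has a winning move iff p XOR X < p (reduce it to p XOR X).
  24: 24 XOR 11 = 19 < 24 — winning move (to 19).
  17: 17 XOR 11 = 26 ≥ 17 — no move.
  20: 20 XOR 11 = 31 ≥ 20 — no move.
  1: 1 XOR 11 = 10 ≥ 1 — no move.
  19: 19 XOR 11 = 24 ≥ 19 — no move.
  4: 4 XOR 11 = 15 ≥ 4 — no move.
That gives 1 winning move.

1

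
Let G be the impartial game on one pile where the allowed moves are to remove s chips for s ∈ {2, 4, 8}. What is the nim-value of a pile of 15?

Build the Grundy sequence with g(k) = mex{g(k−s) : s ∈ {2, 4, 8}, s ≤ k}:
k:     0  1  2  3  4  5  6  7  8  9 10 11 12 13 14 15
g(k):  0  0  1  1  2  2  0  0  1  1  2  2  0  0  1  1
So g(15) = 1.

1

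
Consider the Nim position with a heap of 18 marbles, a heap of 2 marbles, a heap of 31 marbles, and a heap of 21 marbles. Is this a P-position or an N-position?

Bitwise XOR of the heap sizes:
  10010  (18)
  00010  (2)
  11111  (31)
  10101  (21)
  -----
  11010  (26)
The nim-sum is 26 ≠ 0, so this is an N-position: the player to move can win.

N-position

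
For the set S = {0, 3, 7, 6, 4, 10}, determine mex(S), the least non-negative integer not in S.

0 is in the set but 1 is not, so the mex is 1.

1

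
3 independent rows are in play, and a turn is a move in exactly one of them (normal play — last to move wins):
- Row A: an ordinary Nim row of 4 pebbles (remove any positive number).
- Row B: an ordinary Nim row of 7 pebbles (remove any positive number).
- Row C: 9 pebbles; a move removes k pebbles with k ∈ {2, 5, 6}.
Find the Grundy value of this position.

1

Row A is a plain Nim row of size 4, so its Grundy value is 4.
Row B is a plain Nim row of size 7, so its Grundy value is 7.
For row C, compute g(0), g(1), … with moves {2, 5, 6}:
g(0) = mex{} = 0
g(1) = mex{} = 0
g(2) = mex{0} = 1
g(3) = mex{0} = 1
g(4) = mex{1} = 0
g(5) = mex{0,1} = 2
g(6) = mex{0} = 1
g(7) = mex{0,1,2} = 3
g(8) = mex{1} = 0
g(9) = mex{0,1,3} = 2
So g(9) = 2.
By the Sprague-Grundy theorem, the Grundy value of a sum of independent games is the XOR of the component values.
Combined value = 4 XOR 7 XOR 2 = 1.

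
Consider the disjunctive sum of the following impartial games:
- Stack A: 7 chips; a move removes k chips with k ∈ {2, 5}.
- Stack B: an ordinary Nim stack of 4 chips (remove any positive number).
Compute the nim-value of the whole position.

4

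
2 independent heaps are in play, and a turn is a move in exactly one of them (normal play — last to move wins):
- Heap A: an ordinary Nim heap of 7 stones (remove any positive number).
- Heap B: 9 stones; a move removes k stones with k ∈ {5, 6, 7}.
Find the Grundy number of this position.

Heap A is a plain Nim heap of size 7, so its Grundy value is 7.
Build the Grundy sequence for heap B with g(k) = mex{g(k−s) : s ∈ {5, 6, 7}, s ≤ k}:
g(0) = mex{} = 0
g(1) = mex{} = 0
g(2) = mex{} = 0
g(3) = mex{} = 0
g(4) = mex{} = 0
g(5) = mex{0} = 1
g(6) = mex{0} = 1
g(7) = mex{0} = 1
g(8) = mex{0} = 1
g(9) = mex{0} = 1
So g(9) = 1.
By the Sprague-Grundy theorem, the Grundy value of a sum of independent games is the XOR of the component values.
Combined value = 7 ⊕ 1 = 6.

6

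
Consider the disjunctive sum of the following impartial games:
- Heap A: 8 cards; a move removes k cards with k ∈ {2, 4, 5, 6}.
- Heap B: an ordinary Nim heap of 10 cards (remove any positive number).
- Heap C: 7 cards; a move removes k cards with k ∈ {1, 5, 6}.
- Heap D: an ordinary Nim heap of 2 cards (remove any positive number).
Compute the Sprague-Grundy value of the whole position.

11

Build the Grundy sequence for heap A with g(k) = mex{g(k−s) : s ∈ {2, 4, 5, 6}, s ≤ k}:
g(0) = mex{} = 0
g(1) = mex{} = 0
g(2) = mex{0} = 1
g(3) = mex{0} = 1
g(4) = mex{0,1} = 2
g(5) = mex{0,1} = 2
g(6) = mex{0,1,2} = 3
g(7) = mex{0,1,2} = 3
g(8) = mex{1,2,3} = 0
So g(8) = 0.
Heap B is a plain Nim heap of size 10, so its Grundy value is 10.
Grundy values for heap C (subtraction set {1, 5, 6}):
k:     0  1  2  3  4  5  6  7
g(k):  0  1  0  1  0  1  2  3
So g(7) = 3.
Heap D is a plain Nim heap of size 2, so its Grundy value is 2.
By the Sprague-Grundy theorem, the Grundy value of a sum of independent games is the XOR of the component values.
Combined value = 0 XOR 10 XOR 3 XOR 2 = 11.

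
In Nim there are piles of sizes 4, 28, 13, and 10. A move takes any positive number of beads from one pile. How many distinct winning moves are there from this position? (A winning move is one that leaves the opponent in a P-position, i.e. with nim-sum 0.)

Nim-sum: 4 ⊕ 28 ⊕ 13 ⊕ 10 = 31.
The overall nim-sum is X = 31. A pile of size p has a winning move iff p XOR X < p (reduce it to p XOR X).
  4: 4 XOR 31 = 27 ≥ 4 — no move.
  28: 28 XOR 31 = 3 < 28 — winning move (to 3).
  13: 13 XOR 31 = 18 ≥ 13 — no move.
  10: 10 XOR 31 = 21 ≥ 10 — no move.
That gives 1 winning move.

1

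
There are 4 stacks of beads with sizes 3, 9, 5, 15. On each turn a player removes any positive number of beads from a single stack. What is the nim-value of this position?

0

Nim-sum: 3 ⊕ 9 ⊕ 5 ⊕ 15 = 0.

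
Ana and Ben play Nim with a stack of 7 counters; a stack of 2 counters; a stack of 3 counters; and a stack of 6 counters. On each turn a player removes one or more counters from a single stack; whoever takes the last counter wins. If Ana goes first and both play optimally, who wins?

Compute the nim-sum pairwise:
7 XOR 2 = 5
5 XOR 3 = 6
6 XOR 6 = 0
The nim-sum is 0, so this is a P-position: the player to move is in a losing position under optimal play; Ana is about to move from it and so loses — Ben wins.

Ben wins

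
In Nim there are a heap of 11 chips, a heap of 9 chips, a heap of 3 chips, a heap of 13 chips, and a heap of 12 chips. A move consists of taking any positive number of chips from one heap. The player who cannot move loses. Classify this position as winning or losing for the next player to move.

Losing position

Compute the nim-sum pairwise:
11 XOR 9 = 2
2 XOR 3 = 1
1 XOR 13 = 12
12 XOR 12 = 0
The nim-sum is 0, so this is a P-position: the player to move is in a losing position under optimal play.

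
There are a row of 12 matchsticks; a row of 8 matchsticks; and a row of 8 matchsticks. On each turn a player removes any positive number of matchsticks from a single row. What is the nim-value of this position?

12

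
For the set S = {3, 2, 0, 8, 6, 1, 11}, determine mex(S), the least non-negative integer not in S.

The values 0, 1, 2, 3 are all present; 4 is the first non-negative integer missing from the set.

4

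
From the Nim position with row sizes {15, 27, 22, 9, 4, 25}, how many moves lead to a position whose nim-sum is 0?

3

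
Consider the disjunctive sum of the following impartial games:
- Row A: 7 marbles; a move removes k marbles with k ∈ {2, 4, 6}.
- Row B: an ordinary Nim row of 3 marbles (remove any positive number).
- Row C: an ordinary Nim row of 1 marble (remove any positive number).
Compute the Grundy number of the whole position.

Grundy values for row A (subtraction set {2, 4, 6}):
g(0) = mex{} = 0
g(1) = mex{} = 0
g(2) = mex{0} = 1
g(3) = mex{0} = 1
g(4) = mex{0,1} = 2
g(5) = mex{0,1} = 2
g(6) = mex{0,1,2} = 3
g(7) = mex{0,1,2} = 3
So g(7) = 3.
Row B is a plain Nim row of size 3, so its Grundy value is 3.
Row C is a plain Nim row of size 1, so its Grundy value is 1.
By the Sprague-Grundy theorem, the Grundy value of a sum of independent games is the XOR of the component values.
Combined value = 3 ⊕ 3 ⊕ 1 = 1.

1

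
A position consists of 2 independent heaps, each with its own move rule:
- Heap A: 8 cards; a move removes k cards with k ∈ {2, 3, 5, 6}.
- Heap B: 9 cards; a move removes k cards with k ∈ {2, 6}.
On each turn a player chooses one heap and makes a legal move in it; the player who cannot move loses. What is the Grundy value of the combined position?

0

Build the Grundy sequence for heap A with g(k) = mex{g(k−s) : s ∈ {2, 3, 5, 6}, s ≤ k}:
k:     0  1  2  3  4  5  6  7  8
g(k):  0  0  1  1  2  2  3  3  0
So g(8) = 0.
Build the Grundy sequence for heap B with g(k) = mex{g(k−s) : s ∈ {2, 6}, s ≤ k}:
k:     0  1  2  3  4  5  6  7  8  9
g(k):  0  0  1  1  0  0  1  1  0  0
So g(9) = 0.
By the Sprague-Grundy theorem, the Grundy value of a sum of independent games is the XOR of the component values.
Combined value = 0 ⊕ 0 = 0.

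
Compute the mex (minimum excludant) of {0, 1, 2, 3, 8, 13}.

The values 0, 1, 2, 3 are all present; 4 is the first non-negative integer missing from the set.

4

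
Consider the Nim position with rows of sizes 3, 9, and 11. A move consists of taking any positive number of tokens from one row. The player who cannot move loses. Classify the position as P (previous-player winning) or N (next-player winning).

N-position

Write each in binary and XOR column by column:
  0011  (3)
  1001  (9)
  1011  (11)
  ----
  0001  (1)
The nim-sum is 1 ≠ 0, so this is an N-position: the player to move can win.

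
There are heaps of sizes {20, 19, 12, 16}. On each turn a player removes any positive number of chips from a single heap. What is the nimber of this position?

Compute the nim-sum pairwise:
20 ⊕ 19 = 7
7 ⊕ 12 = 11
11 ⊕ 16 = 27

27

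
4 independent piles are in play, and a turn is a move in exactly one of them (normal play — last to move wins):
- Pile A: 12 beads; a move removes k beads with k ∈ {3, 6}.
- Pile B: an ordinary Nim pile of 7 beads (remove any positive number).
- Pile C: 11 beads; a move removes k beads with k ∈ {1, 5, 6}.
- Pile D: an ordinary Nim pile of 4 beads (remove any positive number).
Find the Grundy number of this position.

2

Grundy values for pile A (subtraction set {3, 6}):
g(0) = mex{} = 0
g(1) = mex{} = 0
g(2) = mex{} = 0
g(3) = mex{0} = 1
g(4) = mex{0} = 1
g(5) = mex{0} = 1
g(6) = mex{0,1} = 2
g(7) = mex{0,1} = 2
g(8) = mex{0,1} = 2
g(9) = mex{1,2} = 0
g(10) = mex{1,2} = 0
g(11) = mex{1,2} = 0
g(12) = mex{0,2} = 1
So g(12) = 1.
Pile B is a plain Nim pile of size 7, so its Grundy value is 7.
Build the Grundy sequence for pile C with g(k) = mex{g(k−s) : s ∈ {1, 5, 6}, s ≤ k}:
k:     0  1  2  3  4  5  6  7  8  9 10 11
g(k):  0  1  0  1  0  1  2  3  2  3  2  0
So g(11) = 0.
Pile D is a plain Nim pile of size 4, so its Grundy value is 4.
The value of a disjunctive sum is the nim-sum of the parts.
Combined value = 1 ⊕ 7 ⊕ 0 ⊕ 4 = 2.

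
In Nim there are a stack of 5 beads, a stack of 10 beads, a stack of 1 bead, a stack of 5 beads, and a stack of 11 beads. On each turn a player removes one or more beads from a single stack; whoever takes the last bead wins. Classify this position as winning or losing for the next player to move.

Losing position

In binary:
  0101  (5)
  1010  (10)
  0001  (1)
  0101  (5)
  1011  (11)
  ----
  0000  (0)
The nim-sum is 0, so this is a P-position: the player to move is in a losing position under optimal play.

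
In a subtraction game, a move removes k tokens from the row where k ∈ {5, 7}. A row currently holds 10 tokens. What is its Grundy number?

2

Compute g(0), g(1), … for moves {5, 7}:
k:     0  1  2  3  4  5  6  7  8  9 10
g(k):  0  0  0  0  0  1  1  1  1  1  2
So g(10) = 2.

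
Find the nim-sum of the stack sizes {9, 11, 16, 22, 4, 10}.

Compute the nim-sum pairwise:
9 ⊕ 11 = 2
2 ⊕ 16 = 18
18 ⊕ 22 = 4
4 ⊕ 4 = 0
0 ⊕ 10 = 10

10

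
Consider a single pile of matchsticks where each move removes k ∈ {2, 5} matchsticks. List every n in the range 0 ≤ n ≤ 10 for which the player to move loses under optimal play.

0, 1, 4, 7, 8

Compute g(0), g(1), … for moves {2, 5}:
k:     0  1  2  3  4  5  6  7  8  9 10
g(k):  0  0  1  1  0  2  1  0  0  1  1
The P-positions (g = 0) in 0..10 are 0, 1, 4, 7, 8.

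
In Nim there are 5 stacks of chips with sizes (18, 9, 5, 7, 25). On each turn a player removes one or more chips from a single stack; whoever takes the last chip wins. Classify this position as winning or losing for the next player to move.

Compute the nim-sum pairwise:
18 ^ 9 = 27
27 ^ 5 = 30
30 ^ 7 = 25
25 ^ 25 = 0
The nim-sum is 0, so this is a P-position: the player to move is in a losing position under optimal play.

Losing position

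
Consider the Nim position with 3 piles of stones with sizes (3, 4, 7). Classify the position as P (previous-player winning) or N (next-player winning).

Compute the nim-sum pairwise:
3 XOR 4 = 7
7 XOR 7 = 0
The nim-sum is 0, so this is a P-position: the player to move is in a losing position under optimal play.

P-position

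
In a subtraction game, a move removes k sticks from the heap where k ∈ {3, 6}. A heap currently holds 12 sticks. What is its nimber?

1

Compute g(0), g(1), … for moves {3, 6}:
k:     0  1  2  3  4  5  6  7  8  9 10 11 12
g(k):  0  0  0  1  1  1  2  2  2  0  0  0  1
So g(12) = 1.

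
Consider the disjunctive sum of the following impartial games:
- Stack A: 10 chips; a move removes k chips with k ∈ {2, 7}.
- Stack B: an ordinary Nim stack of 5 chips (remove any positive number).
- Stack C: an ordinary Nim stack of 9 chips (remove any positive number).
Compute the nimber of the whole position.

Grundy values for stack A (subtraction set {2, 7}):
g(0) = mex{} = 0
g(1) = mex{} = 0
g(2) = mex{0} = 1
g(3) = mex{0} = 1
g(4) = mex{1} = 0
g(5) = mex{1} = 0
g(6) = mex{0} = 1
g(7) = mex{0} = 1
g(8) = mex{0,1} = 2
g(9) = mex{1} = 0
g(10) = mex{1,2} = 0
So g(10) = 0.
Stack B is a plain Nim stack of size 5, so its Grundy value is 5.
Stack C is a plain Nim stack of size 9, so its Grundy value is 9.
By the Sprague-Grundy theorem, the Grundy value of a sum of independent games is the XOR of the component values.
Combined value = 0 XOR 5 XOR 9 = 12.

12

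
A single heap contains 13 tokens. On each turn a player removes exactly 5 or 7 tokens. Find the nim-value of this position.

0

Grundy values for subtraction set {5, 7}:
k:     0  1  2  3  4  5  6  7  8  9 10 11 12 13
g(k):  0  0  0  0  0  1  1  1  1  1  2  2  0  0
So g(13) = 0.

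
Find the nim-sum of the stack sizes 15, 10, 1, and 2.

Compute the nim-sum pairwise:
15 XOR 10 = 5
5 XOR 1 = 4
4 XOR 2 = 6

6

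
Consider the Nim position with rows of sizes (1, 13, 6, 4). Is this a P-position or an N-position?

N-position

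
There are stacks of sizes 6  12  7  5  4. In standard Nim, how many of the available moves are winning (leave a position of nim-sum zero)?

1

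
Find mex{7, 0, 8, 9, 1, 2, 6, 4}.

The values 0, 1, 2 are all present; 3 is the first non-negative integer missing from the set.

3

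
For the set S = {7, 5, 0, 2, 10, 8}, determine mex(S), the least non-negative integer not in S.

0 is in the set but 1 is not, so the mex is 1.

1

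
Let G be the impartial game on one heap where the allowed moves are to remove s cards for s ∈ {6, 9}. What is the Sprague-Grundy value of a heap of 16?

Grundy values for subtraction set {6, 9}:
k:     0  1  2  3  4  5  6  7  8  9 10 11 12 13 14 15 16
g(k):  0  0  0  0  0  0  1  1  1  1  1  1  2  2  2  0  0
So g(16) = 0.

0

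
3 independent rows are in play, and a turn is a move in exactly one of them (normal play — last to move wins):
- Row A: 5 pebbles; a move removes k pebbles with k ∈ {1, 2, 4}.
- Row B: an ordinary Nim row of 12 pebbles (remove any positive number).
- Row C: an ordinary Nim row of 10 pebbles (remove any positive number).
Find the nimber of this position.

4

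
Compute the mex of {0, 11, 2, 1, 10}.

The values 0, 1, 2 are all present; 3 is the first non-negative integer missing from the set.

3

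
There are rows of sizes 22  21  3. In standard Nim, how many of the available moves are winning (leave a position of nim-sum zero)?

Nim-sum: 22 ⊕ 21 ⊕ 3 = 0.
The nim-sum is already 0, so every move leaves a nonzero nim-sum — there are no winning moves.

0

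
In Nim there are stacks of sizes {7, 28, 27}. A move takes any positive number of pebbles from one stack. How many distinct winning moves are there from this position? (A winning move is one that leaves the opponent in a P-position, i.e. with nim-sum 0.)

0

Nim-sum: 7 XOR 28 XOR 27 = 0.
The nim-sum is already 0, so every move leaves a nonzero nim-sum — there are no winning moves.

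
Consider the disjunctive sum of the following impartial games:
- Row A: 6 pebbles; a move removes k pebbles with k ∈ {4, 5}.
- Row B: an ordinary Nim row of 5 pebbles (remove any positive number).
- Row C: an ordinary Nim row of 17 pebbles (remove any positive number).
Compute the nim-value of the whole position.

Grundy values for row A (subtraction set {4, 5}):
k:     0  1  2  3  4  5  6
g(k):  0  0  0  0  1  1  1
So g(6) = 1.
Row B is a plain Nim row of size 5, so its Grundy value is 5.
Row C is a plain Nim row of size 17, so its Grundy value is 17.
The value of a disjunctive sum is the nim-sum of the parts.
Combined value = 1 XOR 5 XOR 17 = 21.

21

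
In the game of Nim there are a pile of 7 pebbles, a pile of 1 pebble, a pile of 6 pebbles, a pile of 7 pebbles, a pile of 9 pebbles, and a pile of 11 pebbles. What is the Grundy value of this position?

Nim-sum: 7 ⊕ 1 ⊕ 6 ⊕ 7 ⊕ 9 ⊕ 11 = 5.

5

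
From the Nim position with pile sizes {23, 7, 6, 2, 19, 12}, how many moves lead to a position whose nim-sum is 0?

Bitwise XOR of the heap sizes:
  10111  (23)
  00111  (7)
  00110  (6)
  00010  (2)
  10011  (19)
  01100  (12)
  -----
  01011  (11)
The overall nim-sum is X = 11. A pile of size p has a winning move iff p XOR X < p (reduce it to p XOR X).
  23: 23 XOR 11 = 28 ≥ 23 — no move.
  7: 7 XOR 11 = 12 ≥ 7 — no move.
  6: 6 XOR 11 = 13 ≥ 6 — no move.
  2: 2 XOR 11 = 9 ≥ 2 — no move.
  19: 19 XOR 11 = 24 ≥ 19 — no move.
  12: 12 XOR 11 = 7 < 12 — winning move (to 7).
That gives 1 winning move.

1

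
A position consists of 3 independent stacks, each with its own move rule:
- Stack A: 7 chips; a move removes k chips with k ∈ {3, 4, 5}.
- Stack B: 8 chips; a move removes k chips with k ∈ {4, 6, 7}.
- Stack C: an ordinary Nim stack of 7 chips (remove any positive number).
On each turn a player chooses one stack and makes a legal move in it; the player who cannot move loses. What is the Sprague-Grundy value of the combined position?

7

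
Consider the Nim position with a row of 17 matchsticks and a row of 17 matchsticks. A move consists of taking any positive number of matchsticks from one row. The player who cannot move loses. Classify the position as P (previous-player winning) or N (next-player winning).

P-position

Bitwise XOR of the heap sizes:
  10001  (17)
  10001  (17)
  -----
  00000  (0)
The nim-sum is 0, so this is a P-position: the player to move is in a losing position under optimal play.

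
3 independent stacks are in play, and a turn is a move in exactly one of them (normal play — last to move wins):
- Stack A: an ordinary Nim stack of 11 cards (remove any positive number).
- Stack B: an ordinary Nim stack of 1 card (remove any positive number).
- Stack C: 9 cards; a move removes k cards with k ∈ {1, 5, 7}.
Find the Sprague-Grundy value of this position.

11

Stack A is a plain Nim stack of size 11, so its Grundy value is 11.
Stack B is a plain Nim stack of size 1, so its Grundy value is 1.
For stack C, compute g(0), g(1), … with moves {1, 5, 7}:
g(0) = mex{} = 0
g(1) = mex{0} = 1
g(2) = mex{1} = 0
g(3) = mex{0} = 1
g(4) = mex{1} = 0
g(5) = mex{0} = 1
g(6) = mex{1} = 0
g(7) = mex{0} = 1
g(8) = mex{1} = 0
g(9) = mex{0} = 1
So g(9) = 1.
The value of a disjunctive sum is the nim-sum of the parts.
Combined value = 11 XOR 1 XOR 1 = 11.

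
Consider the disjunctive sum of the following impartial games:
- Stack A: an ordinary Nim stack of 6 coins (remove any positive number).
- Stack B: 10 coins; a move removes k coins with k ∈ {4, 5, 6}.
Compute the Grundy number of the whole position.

6

Stack A is a plain Nim stack of size 6, so its Grundy value is 6.
Build the Grundy sequence for stack B with g(k) = mex{g(k−s) : s ∈ {4, 5, 6}, s ≤ k}:
k:     0  1  2  3  4  5  6  7  8  9 10
g(k):  0  0  0  0  1  1  1  1  2  2  0
So g(10) = 0.
By the Sprague-Grundy theorem, the Grundy value of a sum of independent games is the XOR of the component values.
Combined value = 6 XOR 0 = 6.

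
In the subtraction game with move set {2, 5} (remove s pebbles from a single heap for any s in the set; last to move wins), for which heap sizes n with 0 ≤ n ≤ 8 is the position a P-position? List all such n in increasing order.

0, 1, 4, 7, 8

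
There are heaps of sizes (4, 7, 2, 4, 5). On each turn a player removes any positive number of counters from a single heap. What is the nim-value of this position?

0

Compute the nim-sum pairwise:
4 ^ 7 = 3
3 ^ 2 = 1
1 ^ 4 = 5
5 ^ 5 = 0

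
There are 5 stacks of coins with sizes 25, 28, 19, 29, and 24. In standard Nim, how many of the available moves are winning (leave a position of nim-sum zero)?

Write each in binary and XOR column by column:
  11001  (25)
  11100  (28)
  10011  (19)
  11101  (29)
  11000  (24)
  -----
  10011  (19)
The overall nim-sum is X = 19. A stack of size p has a winning move iff p XOR X < p (reduce it to p XOR X).
  25: 25 XOR 19 = 10 < 25 — winning move (to 10).
  28: 28 XOR 19 = 15 < 28 — winning move (to 15).
  19: 19 XOR 19 = 0 < 19 — winning move (to 0).
  29: 29 XOR 19 = 14 < 29 — winning move (to 14).
  24: 24 XOR 19 = 11 < 24 — winning move (to 11).
That gives 5 winning moves.

5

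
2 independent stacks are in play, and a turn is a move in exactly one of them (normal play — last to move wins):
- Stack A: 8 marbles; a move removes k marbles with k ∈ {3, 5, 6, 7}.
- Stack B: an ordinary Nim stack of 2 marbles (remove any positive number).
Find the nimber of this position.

Grundy values for stack A (subtraction set {3, 5, 6, 7}):
g(0) = mex{} = 0
g(1) = mex{} = 0
g(2) = mex{} = 0
g(3) = mex{0} = 1
g(4) = mex{0} = 1
g(5) = mex{0} = 1
g(6) = mex{0,1} = 2
g(7) = mex{0,1} = 2
g(8) = mex{0,1} = 2
So g(8) = 2.
Stack B is a plain Nim stack of size 2, so its Grundy value is 2.
The value of a disjunctive sum is the nim-sum of the parts.
Combined value = 2 ⊕ 2 = 0.

0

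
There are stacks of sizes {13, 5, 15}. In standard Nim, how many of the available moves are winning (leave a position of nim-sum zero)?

Compute the nim-sum pairwise:
13 ^ 5 = 8
8 ^ 15 = 7
The overall nim-sum is X = 7. A stack of size p has a winning move iff p XOR X < p (reduce it to p XOR X).
  13: 13 XOR 7 = 10 < 13 — winning move (to 10).
  5: 5 XOR 7 = 2 < 5 — winning move (to 2).
  15: 15 XOR 7 = 8 < 15 — winning move (to 8).
That gives 3 winning moves.

3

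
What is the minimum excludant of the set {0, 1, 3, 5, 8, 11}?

2

The values 0, 1 are all present; 2 is the first non-negative integer missing from the set.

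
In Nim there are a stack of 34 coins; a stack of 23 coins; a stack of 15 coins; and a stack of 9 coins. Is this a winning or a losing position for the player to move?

Winning position

Write each in binary and XOR column by column:
  100010  (34)
  010111  (23)
  001111  (15)
  001001  (9)
  ------
  110011  (51)
The nim-sum is 51 ≠ 0, so this is an N-position: the player to move can win.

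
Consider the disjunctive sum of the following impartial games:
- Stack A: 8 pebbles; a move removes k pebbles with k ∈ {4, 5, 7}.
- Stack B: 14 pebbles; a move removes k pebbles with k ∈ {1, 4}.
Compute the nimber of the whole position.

0

Grundy values for stack A (subtraction set {4, 5, 7}):
k:     0  1  2  3  4  5  6  7  8
g(k):  0  0  0  0  1  1  1  1  2
So g(8) = 2.
For stack B, compute g(0), g(1), … with moves {1, 4}:
k:     0  1  2  3  4  5  6  7  8  9 10 11 12 13 14
g(k):  0  1  0  1  2  0  1  0  1  2  0  1  0  1  2
So g(14) = 2.
By the Sprague-Grundy theorem, the Grundy value of a sum of independent games is the XOR of the component values.
Combined value = 2 ⊕ 2 = 0.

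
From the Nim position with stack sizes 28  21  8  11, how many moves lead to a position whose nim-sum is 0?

Compute the nim-sum pairwise:
28 XOR 21 = 9
9 XOR 8 = 1
1 XOR 11 = 10
The overall nim-sum is X = 10. A stack of size p has a winning move iff p XOR X < p (reduce it to p XOR X).
  28: 28 XOR 10 = 22 < 28 — winning move (to 22).
  21: 21 XOR 10 = 31 ≥ 21 — no move.
  8: 8 XOR 10 = 2 < 8 — winning move (to 2).
  11: 11 XOR 10 = 1 < 11 — winning move (to 1).
That gives 3 winning moves.

3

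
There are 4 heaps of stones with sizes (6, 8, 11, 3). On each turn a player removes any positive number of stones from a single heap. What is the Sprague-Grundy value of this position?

6

Nim-sum: 6 ⊕ 8 ⊕ 11 ⊕ 3 = 6.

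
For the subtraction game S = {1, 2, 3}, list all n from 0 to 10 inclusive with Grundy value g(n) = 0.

0, 4, 8

Grundy values for subtraction set {1, 2, 3}:
k:     0  1  2  3  4  5  6  7  8  9 10
g(k):  0  1  2  3  0  1  2  3  0  1  2
The P-positions (g = 0) in 0..10 are 0, 4, 8.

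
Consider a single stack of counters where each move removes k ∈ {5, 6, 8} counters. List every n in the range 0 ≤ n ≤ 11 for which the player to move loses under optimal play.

0, 1, 2, 3, 4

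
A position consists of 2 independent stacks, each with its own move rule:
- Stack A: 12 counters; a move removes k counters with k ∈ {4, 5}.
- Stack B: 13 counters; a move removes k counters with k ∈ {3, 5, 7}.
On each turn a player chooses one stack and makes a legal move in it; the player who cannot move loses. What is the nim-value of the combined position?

Grundy values for stack A (subtraction set {4, 5}):
k:     0  1  2  3  4  5  6  7  8  9 10 11 12
g(k):  0  0  0  0  1  1  1  1  2  0  0  0  0
So g(12) = 0.
For stack B, compute g(0), g(1), … with moves {3, 5, 7}:
g(0) = mex{} = 0
g(1) = mex{} = 0
g(2) = mex{} = 0
g(3) = mex{0} = 1
g(4) = mex{0} = 1
g(5) = mex{0} = 1
g(6) = mex{0,1} = 2
g(7) = mex{0,1} = 2
g(8) = mex{0,1} = 2
g(9) = mex{0,1,2} = 3
g(10) = mex{1,2} = 0
g(11) = mex{1,2} = 0
g(12) = mex{1,2,3} = 0
g(13) = mex{0,2} = 1
So g(13) = 1.
By the Sprague-Grundy theorem, the Grundy value of a sum of independent games is the XOR of the component values.
Combined value = 0 ⊕ 1 = 1.

1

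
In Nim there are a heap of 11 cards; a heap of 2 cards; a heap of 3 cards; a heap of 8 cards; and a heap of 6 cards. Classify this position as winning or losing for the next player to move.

Nim-sum: 11 ⊕ 2 ⊕ 3 ⊕ 8 ⊕ 6 = 4.
The nim-sum is 4 ≠ 0, so this is an N-position: the player to move can win.

Winning position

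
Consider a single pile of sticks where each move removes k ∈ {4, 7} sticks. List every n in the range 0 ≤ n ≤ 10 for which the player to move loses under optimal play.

0, 1, 2, 3

Build the Grundy sequence with g(k) = mex{g(k−s) : s ∈ {4, 7}, s ≤ k}:
g(0) = mex{} = 0
g(1) = mex{} = 0
g(2) = mex{} = 0
g(3) = mex{} = 0
g(4) = mex{0} = 1
g(5) = mex{0} = 1
g(6) = mex{0} = 1
g(7) = mex{0} = 1
g(8) = mex{0,1} = 2
g(9) = mex{0,1} = 2
g(10) = mex{0,1} = 2
The P-positions (g = 0) in 0..10 are 0, 1, 2, 3.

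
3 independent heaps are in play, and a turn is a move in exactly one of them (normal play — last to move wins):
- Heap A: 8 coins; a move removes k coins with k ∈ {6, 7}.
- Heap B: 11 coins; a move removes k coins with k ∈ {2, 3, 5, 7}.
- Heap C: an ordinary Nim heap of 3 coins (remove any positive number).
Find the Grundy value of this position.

3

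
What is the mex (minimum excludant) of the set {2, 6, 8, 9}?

0

0 is not in the set, so the mex is 0.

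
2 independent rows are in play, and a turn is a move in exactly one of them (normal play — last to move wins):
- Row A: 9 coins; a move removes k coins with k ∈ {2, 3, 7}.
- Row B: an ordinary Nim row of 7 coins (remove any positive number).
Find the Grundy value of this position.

5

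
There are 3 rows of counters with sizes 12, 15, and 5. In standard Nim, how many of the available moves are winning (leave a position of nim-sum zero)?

Write each in binary and XOR column by column:
  1100  (12)
  1111  (15)
  0101  (5)
  ----
  0110  (6)
The overall nim-sum is X = 6. A row of size p has a winning move iff p XOR X < p (reduce it to p XOR X).
  12: 12 XOR 6 = 10 < 12 — winning move (to 10).
  15: 15 XOR 6 = 9 < 15 — winning move (to 9).
  5: 5 XOR 6 = 3 < 5 — winning move (to 3).
That gives 3 winning moves.

3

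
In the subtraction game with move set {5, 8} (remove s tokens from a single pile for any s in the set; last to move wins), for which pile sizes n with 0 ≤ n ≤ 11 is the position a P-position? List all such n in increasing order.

Build the Grundy sequence with g(k) = mex{g(k−s) : s ∈ {5, 8}, s ≤ k}:
g(0) = mex{} = 0
g(1) = mex{} = 0
g(2) = mex{} = 0
g(3) = mex{} = 0
g(4) = mex{} = 0
g(5) = mex{0} = 1
g(6) = mex{0} = 1
g(7) = mex{0} = 1
g(8) = mex{0} = 1
g(9) = mex{0} = 1
g(10) = mex{0,1} = 2
g(11) = mex{0,1} = 2
The P-positions (g = 0) in 0..11 are 0, 1, 2, 3, 4.

0, 1, 2, 3, 4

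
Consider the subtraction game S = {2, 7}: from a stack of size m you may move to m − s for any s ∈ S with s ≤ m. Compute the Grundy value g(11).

Build the Grundy sequence with g(k) = mex{g(k−s) : s ∈ {2, 7}, s ≤ k}:
g(0) = mex{} = 0
g(1) = mex{} = 0
g(2) = mex{0} = 1
g(3) = mex{0} = 1
g(4) = mex{1} = 0
g(5) = mex{1} = 0
g(6) = mex{0} = 1
g(7) = mex{0} = 1
g(8) = mex{0,1} = 2
g(9) = mex{1} = 0
g(10) = mex{1,2} = 0
g(11) = mex{0} = 1
So g(11) = 1.

1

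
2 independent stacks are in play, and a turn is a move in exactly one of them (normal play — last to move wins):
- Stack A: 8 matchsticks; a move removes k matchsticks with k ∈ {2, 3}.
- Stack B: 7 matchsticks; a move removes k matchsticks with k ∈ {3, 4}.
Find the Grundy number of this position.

1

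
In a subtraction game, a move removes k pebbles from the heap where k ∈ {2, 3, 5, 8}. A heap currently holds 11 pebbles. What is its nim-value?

0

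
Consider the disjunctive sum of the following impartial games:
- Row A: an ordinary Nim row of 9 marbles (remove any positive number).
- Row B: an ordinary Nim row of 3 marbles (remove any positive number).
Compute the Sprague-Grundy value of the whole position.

Row A is a plain Nim row of size 9, so its Grundy value is 9.
Row B is a plain Nim row of size 3, so its Grundy value is 3.
The value of a disjunctive sum is the nim-sum of the parts.
Combined value = 9 ⊕ 3 = 10.

10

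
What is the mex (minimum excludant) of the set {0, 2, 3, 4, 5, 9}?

1

0 is in the set but 1 is not, so the mex is 1.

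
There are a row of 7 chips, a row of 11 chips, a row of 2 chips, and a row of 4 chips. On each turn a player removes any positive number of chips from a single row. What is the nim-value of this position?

Nim-sum: 7 XOR 11 XOR 2 XOR 4 = 10.

10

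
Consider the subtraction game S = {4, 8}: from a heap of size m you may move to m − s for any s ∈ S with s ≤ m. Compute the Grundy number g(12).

0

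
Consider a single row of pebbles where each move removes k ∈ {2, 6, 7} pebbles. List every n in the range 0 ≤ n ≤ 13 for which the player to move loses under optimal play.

0, 1, 4, 5, 9, 13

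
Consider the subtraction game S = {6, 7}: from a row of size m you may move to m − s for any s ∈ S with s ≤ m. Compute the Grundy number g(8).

Grundy values for subtraction set {6, 7}:
g(0) = mex{} = 0
g(1) = mex{} = 0
g(2) = mex{} = 0
g(3) = mex{} = 0
g(4) = mex{} = 0
g(5) = mex{} = 0
g(6) = mex{0} = 1
g(7) = mex{0} = 1
g(8) = mex{0} = 1
So g(8) = 1.

1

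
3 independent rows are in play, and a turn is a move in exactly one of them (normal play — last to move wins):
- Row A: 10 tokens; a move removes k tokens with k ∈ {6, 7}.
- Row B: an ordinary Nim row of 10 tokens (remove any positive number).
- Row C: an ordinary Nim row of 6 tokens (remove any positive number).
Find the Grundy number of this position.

13

Grundy values for row A (subtraction set {6, 7}):
k:     0  1  2  3  4  5  6  7  8  9 10
g(k):  0  0  0  0  0  0  1  1  1  1  1
So g(10) = 1.
Row B is a plain Nim row of size 10, so its Grundy value is 10.
Row C is a plain Nim row of size 6, so its Grundy value is 6.
The value of a disjunctive sum is the nim-sum of the parts.
Combined value = 1 XOR 10 XOR 6 = 13.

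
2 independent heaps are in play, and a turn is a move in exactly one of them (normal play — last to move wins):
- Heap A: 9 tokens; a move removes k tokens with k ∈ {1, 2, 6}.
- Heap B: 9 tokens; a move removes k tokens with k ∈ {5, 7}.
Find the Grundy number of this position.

3

Grundy values for heap A (subtraction set {1, 2, 6}):
g(0) = mex{} = 0
g(1) = mex{0} = 1
g(2) = mex{0,1} = 2
g(3) = mex{1,2} = 0
g(4) = mex{0,2} = 1
g(5) = mex{0,1} = 2
g(6) = mex{0,1,2} = 3
g(7) = mex{1,2,3} = 0
g(8) = mex{0,2,3} = 1
g(9) = mex{0,1} = 2
So g(9) = 2.
For heap B, compute g(0), g(1), … with moves {5, 7}:
k:     0  1  2  3  4  5  6  7  8  9
g(k):  0  0  0  0  0  1  1  1  1  1
So g(9) = 1.
By the Sprague-Grundy theorem, the Grundy value of a sum of independent games is the XOR of the component values.
Combined value = 2 XOR 1 = 3.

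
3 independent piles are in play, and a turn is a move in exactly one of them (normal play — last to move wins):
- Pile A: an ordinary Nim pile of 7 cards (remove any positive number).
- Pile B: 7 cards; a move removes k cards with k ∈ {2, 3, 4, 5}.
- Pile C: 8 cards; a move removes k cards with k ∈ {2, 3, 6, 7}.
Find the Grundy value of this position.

5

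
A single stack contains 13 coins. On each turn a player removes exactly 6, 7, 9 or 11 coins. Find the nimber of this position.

2

Grundy values for subtraction set {6, 7, 9, 11}:
g(0) = mex{} = 0
g(1) = mex{} = 0
g(2) = mex{} = 0
g(3) = mex{} = 0
g(4) = mex{} = 0
g(5) = mex{} = 0
g(6) = mex{0} = 1
g(7) = mex{0} = 1
g(8) = mex{0} = 1
g(9) = mex{0} = 1
g(10) = mex{0} = 1
g(11) = mex{0} = 1
g(12) = mex{0,1} = 2
g(13) = mex{0,1} = 2
So g(13) = 2.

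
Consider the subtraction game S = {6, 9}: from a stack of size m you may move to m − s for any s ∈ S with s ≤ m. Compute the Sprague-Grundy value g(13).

Grundy values for subtraction set {6, 9}:
k:     0  1  2  3  4  5  6  7  8  9 10 11 12 13
g(k):  0  0  0  0  0  0  1  1  1  1  1  1  2  2
So g(13) = 2.

2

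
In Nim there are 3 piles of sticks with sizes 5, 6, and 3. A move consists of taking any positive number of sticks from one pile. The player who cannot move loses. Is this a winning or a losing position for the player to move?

Losing position

Compute the nim-sum pairwise:
5 ⊕ 6 = 3
3 ⊕ 3 = 0
The nim-sum is 0, so this is a P-position: the player to move is in a losing position under optimal play.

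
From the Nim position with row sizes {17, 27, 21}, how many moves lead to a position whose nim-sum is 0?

3

Compute the nim-sum pairwise:
17 XOR 27 = 10
10 XOR 21 = 31
The overall nim-sum is X = 31. A row of size p has a winning move iff p XOR X < p (reduce it to p XOR X).
  17: 17 XOR 31 = 14 < 17 — winning move (to 14).
  27: 27 XOR 31 = 4 < 27 — winning move (to 4).
  21: 21 XOR 31 = 10 < 21 — winning move (to 10).
That gives 3 winning moves.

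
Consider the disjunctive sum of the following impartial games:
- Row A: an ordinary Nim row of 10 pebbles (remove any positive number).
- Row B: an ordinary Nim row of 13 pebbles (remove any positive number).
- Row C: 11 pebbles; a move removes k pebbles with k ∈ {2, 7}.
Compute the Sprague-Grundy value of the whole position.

6

Row A is a plain Nim row of size 10, so its Grundy value is 10.
Row B is a plain Nim row of size 13, so its Grundy value is 13.
For row C, compute g(0), g(1), … with moves {2, 7}:
k:     0  1  2  3  4  5  6  7  8  9 10 11
g(k):  0  0  1  1  0  0  1  1  2  0  0  1
So g(11) = 1.
By the Sprague-Grundy theorem, the Grundy value of a sum of independent games is the XOR of the component values.
Combined value = 10 ⊕ 13 ⊕ 1 = 6.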